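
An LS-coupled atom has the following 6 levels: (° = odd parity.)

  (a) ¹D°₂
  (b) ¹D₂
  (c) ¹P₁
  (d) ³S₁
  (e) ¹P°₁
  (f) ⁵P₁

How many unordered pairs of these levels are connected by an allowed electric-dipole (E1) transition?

4

(a)–(b): allowed.
(a)–(c): allowed.
(a)–(d): forbidden (ΔS, ΔL).
(a)–(e): forbidden (parity).
(a)–(f): forbidden (ΔS).
(b)–(c): forbidden (parity).
(b)–(d): forbidden (parity, ΔS, ΔL).
(b)–(e): allowed.
(b)–(f): forbidden (parity, ΔS).
(c)–(d): forbidden (parity, ΔS).
(c)–(e): allowed.
(c)–(f): forbidden (parity, ΔS).
(d)–(e): forbidden (ΔS).
(d)–(f): forbidden (parity, ΔS).
(e)–(f): forbidden (ΔS).
Allowed pairs: 4 of 15.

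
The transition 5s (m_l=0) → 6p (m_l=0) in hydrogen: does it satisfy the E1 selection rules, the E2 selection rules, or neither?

Δl = 1 − 0 = +1; l_i + l_f = 1.
Δm_l = +0.
E1 (Δl = ±1, |Δm_l| ≤ 1): satisfied.
E2 (Δl = 0,±2, l_i+l_f ≥ 2, |Δm_l| ≤ 2): not satisfied.

E1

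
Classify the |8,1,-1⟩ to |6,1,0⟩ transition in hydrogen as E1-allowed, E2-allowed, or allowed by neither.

E2

Δl = 1 − 1 = +0; l_i + l_f = 2.
Δm_l = +1.
E1 (Δl = ±1, |Δm_l| ≤ 1): not satisfied.
E2 (Δl = 0,±2, l_i+l_f ≥ 2, |Δm_l| ≤ 2): satisfied.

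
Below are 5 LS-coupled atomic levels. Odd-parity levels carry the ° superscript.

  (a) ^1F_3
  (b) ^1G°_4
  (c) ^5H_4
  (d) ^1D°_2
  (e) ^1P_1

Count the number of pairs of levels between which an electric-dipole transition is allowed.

(a)–(b): allowed.
(a)–(c): forbidden (parity, ΔS, ΔL).
(a)–(d): allowed.
(a)–(e): forbidden (parity, ΔL, ΔJ).
(b)–(c): forbidden (ΔS).
(b)–(d): forbidden (parity, ΔL, ΔJ).
(b)–(e): forbidden (ΔL, ΔJ).
(c)–(d): forbidden (ΔS, ΔL, ΔJ).
(c)–(e): forbidden (parity, ΔS, ΔL, ΔJ).
(d)–(e): allowed.
Allowed pairs: 3 of 10.

3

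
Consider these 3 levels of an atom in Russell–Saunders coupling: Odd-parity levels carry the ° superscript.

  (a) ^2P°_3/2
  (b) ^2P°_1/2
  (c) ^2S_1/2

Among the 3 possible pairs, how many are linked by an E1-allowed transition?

2

(a)–(b): forbidden (parity).
(a)–(c): allowed.
(b)–(c): allowed.
Allowed pairs: 2 of 3.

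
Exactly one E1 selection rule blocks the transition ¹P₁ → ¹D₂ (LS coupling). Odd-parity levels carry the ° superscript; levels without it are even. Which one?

Reading off the term symbols: S 0→0, L 1→2, J 1→2, parity even→even.
Parity must change: even → even — fails.
ΔS = 0: S: 0 → 0 — ok.
ΔL = 0, ±1 (not L=0↔0): L: 1 → 2, ΔL = +1 — ok.
ΔJ = 0, ±1 (not J=0↔0): J: 1 → 2, ΔJ = +1 — ok.

parity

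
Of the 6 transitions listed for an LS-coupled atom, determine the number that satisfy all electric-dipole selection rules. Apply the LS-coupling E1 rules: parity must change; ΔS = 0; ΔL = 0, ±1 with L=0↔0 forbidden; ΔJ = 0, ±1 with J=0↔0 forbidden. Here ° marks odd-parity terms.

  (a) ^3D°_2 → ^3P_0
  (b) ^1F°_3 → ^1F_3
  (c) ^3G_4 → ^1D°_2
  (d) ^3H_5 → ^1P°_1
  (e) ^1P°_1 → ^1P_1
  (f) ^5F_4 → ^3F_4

(a) forbidden (ΔJ fails)
(b) allowed
(c) forbidden (ΔS, ΔL, ΔJ fail)
(d) forbidden (ΔS, ΔL, ΔJ fail)
(e) allowed
(f) forbidden (parity, ΔS fail)
Total allowed: 2 of 6.

2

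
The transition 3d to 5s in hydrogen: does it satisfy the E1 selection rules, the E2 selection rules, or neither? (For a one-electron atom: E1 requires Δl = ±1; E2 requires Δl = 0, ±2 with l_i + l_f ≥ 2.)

Δl = 0 − 2 = -2; l_i + l_f = 2.
E1 (Δl = ±1): not satisfied.
E2 (Δl = 0,±2, l_i+l_f ≥ 2): satisfied.

E2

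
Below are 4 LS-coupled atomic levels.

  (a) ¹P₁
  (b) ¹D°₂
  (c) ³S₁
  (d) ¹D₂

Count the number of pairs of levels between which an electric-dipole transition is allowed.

(a)–(b): allowed.
(a)–(c): forbidden (parity, ΔS).
(a)–(d): forbidden (parity).
(b)–(c): forbidden (ΔS, ΔL).
(b)–(d): allowed.
(c)–(d): forbidden (parity, ΔS, ΔL).
Allowed pairs: 2 of 6.

2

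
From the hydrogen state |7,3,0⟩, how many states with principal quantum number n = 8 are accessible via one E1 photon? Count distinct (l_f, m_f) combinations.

6

E1 requires Δl = ±1, so l_f ∈ {2, 4}; with 0 ≤ l_f ≤ n_f−1 = 7, the allowed l_f values are {2, 4}.
For l_f = 2: m_f ∈ {m_i−1, m_i, m_i+1} ∩ [−2, 2] = {-1, 0, 1} → 3 states.
For l_f = 4: m_f ∈ {m_i−1, m_i, m_i+1} ∩ [−4, 4] = {-1, 0, 1} → 3 states.
Total: 6.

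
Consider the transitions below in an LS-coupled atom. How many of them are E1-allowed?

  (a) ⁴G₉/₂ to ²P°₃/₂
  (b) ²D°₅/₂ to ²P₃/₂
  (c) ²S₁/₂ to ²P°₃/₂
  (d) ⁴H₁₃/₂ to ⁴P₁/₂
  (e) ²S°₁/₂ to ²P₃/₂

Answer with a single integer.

(a) forbidden (ΔS, ΔL, ΔJ fail)
(b) allowed
(c) allowed
(d) forbidden (parity, ΔL, ΔJ fail)
(e) allowed
Total allowed: 3 of 5.

3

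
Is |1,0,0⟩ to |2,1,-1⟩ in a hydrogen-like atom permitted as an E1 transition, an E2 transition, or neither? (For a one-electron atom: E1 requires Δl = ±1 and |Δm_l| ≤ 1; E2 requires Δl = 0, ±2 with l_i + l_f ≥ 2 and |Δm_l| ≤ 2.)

E1

Δl = 1 − 0 = +1; l_i + l_f = 1.
Δm_l = -1.
E1 (Δl = ±1, |Δm_l| ≤ 1): satisfied.
E2 (Δl = 0,±2, l_i+l_f ≥ 2, |Δm_l| ≤ 2): not satisfied.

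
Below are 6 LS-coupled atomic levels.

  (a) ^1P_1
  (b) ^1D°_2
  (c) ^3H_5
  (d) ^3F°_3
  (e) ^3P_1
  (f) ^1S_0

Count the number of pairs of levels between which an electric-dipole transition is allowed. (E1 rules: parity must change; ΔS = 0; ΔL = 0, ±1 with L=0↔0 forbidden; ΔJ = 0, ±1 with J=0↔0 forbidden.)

1

(a)–(b): allowed.
(a)–(c): forbidden (parity, ΔS, ΔL, ΔJ).
(a)–(d): forbidden (ΔS, ΔL, ΔJ).
(a)–(e): forbidden (parity, ΔS).
(a)–(f): forbidden (parity).
(b)–(c): forbidden (ΔS, ΔL, ΔJ).
(b)–(d): forbidden (parity, ΔS).
(b)–(e): forbidden (ΔS).
(b)–(f): forbidden (ΔL, ΔJ).
(c)–(d): forbidden (ΔL, ΔJ).
(c)–(e): forbidden (parity, ΔL, ΔJ).
(c)–(f): forbidden (parity, ΔS, ΔL, ΔJ).
(d)–(e): forbidden (ΔL, ΔJ).
(d)–(f): forbidden (ΔS, ΔL, ΔJ).
(e)–(f): forbidden (parity, ΔS).
Allowed pairs: 1 of 15.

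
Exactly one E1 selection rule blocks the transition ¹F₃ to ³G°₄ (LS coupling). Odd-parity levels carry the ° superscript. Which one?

Initial level: S=0, L=3, J=3, parity even. Final level: S=1, L=4, J=4, parity odd.
Parity must change: even → odd — ✓.
ΔS = 0: S: 0 → 1 — ✗.
ΔL = 0, ±1 (not L=0↔0): L: 3 → 4, ΔL = +1 — ✓.
ΔJ = 0, ±1 (not J=0↔0): J: 3 → 4, ΔJ = +1 — ✓.

the ΔS = 0 rule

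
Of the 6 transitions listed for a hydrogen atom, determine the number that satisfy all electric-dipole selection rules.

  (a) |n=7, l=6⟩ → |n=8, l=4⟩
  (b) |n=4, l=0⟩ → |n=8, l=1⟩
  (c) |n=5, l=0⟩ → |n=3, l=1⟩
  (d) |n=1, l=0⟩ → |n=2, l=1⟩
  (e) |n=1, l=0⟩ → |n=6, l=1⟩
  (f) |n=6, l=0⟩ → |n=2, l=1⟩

(a) forbidden — Δl = -2 (E1 requires Δl = ±1)
(b) allowed
(c) allowed
(d) allowed
(e) allowed
(f) allowed
Total allowed: 5 of 6.

5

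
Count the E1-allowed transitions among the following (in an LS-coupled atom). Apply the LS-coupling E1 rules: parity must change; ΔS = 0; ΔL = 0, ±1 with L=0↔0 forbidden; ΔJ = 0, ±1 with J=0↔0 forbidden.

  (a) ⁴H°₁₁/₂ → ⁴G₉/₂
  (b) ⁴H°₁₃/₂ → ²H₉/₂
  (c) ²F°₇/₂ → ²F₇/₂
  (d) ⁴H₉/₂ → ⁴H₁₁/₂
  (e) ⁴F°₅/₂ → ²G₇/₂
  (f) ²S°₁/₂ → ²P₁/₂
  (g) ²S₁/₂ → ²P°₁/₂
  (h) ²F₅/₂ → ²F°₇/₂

(a) allowed
(b) forbidden (ΔS, ΔJ fail)
(c) allowed
(d) forbidden (parity fails)
(e) forbidden (ΔS fails)
(f) allowed
(g) allowed
(h) allowed
Total allowed: 5 of 8.

5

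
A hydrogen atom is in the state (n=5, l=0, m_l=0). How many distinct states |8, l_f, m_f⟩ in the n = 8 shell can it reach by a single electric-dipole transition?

E1 requires Δl = ±1, so l_f ∈ {-1, 1}; with 0 ≤ l_f ≤ n_f−1 = 7, the allowed l_f values are {1}.
For l_f = 1: m_f ∈ {m_i−1, m_i, m_i+1} ∩ [−1, 1] = {-1, 0, 1} → 3 states.
Total: 3.

3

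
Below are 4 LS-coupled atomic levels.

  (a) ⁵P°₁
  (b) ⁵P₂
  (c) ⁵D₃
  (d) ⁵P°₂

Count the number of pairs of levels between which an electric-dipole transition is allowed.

(a)–(b): allowed.
(a)–(c): forbidden (ΔJ).
(a)–(d): forbidden (parity).
(b)–(c): forbidden (parity).
(b)–(d): allowed.
(c)–(d): allowed.
Allowed pairs: 3 of 6.

3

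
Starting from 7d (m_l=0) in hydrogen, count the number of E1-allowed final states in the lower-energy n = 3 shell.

E1 requires Δl = ±1, so l_f ∈ {1, 3}; with 0 ≤ l_f ≤ n_f−1 = 2, the allowed l_f values are {1}.
For l_f = 1: m_f ∈ {m_i−1, m_i, m_i+1} ∩ [−1, 1] = {-1, 0, 1} → 3 states.
Total: 3.

3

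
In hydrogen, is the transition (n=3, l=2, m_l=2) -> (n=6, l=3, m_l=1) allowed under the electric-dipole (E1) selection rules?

l: 2 → 3 (Δl = +1). Δl = ±1 ok.
Δm_l = 1 − (2) = -1. E1 requires Δm_l = 0, ±1: ok.
All E1 selection rules are satisfied.

allowed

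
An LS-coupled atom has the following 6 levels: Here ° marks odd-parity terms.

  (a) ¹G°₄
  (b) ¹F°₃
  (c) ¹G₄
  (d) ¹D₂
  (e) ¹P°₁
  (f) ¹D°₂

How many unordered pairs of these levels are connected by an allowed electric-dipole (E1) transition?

(a)–(b): forbidden (parity).
(a)–(c): allowed.
(a)–(d): forbidden (ΔL, ΔJ).
(a)–(e): forbidden (parity, ΔL, ΔJ).
(a)–(f): forbidden (parity, ΔL, ΔJ).
(b)–(c): allowed.
(b)–(d): allowed.
(b)–(e): forbidden (parity, ΔL, ΔJ).
(b)–(f): forbidden (parity).
(c)–(d): forbidden (parity, ΔL, ΔJ).
(c)–(e): forbidden (ΔL, ΔJ).
(c)–(f): forbidden (ΔL, ΔJ).
(d)–(e): allowed.
(d)–(f): allowed.
(e)–(f): forbidden (parity).
Allowed pairs: 5 of 15.

5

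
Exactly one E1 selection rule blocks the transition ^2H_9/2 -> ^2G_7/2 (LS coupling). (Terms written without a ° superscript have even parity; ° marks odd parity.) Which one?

Reading off the term symbols: S 1/2→1/2, L 5→4, J 9/2→7/2, parity even→even.
Parity must change: even → even — ✗.
ΔL = 0, ±1 (not L=0↔0): L: 5 → 4, ΔL = -1 — ✓.
ΔJ = 0, ±1 (not J=0↔0): J: 9/2 → 7/2, ΔJ = -1 — ✓.
ΔS = 0: S: 1/2 → 1/2 — ✓.

parity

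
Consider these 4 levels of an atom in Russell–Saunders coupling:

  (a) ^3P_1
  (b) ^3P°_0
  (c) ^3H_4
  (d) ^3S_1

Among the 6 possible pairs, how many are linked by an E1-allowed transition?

(a)–(b): allowed.
(a)–(c): forbidden (parity, ΔL, ΔJ).
(a)–(d): forbidden (parity).
(b)–(c): forbidden (ΔL, ΔJ).
(b)–(d): allowed.
(c)–(d): forbidden (parity, ΔL, ΔJ).
Allowed pairs: 2 of 6.

2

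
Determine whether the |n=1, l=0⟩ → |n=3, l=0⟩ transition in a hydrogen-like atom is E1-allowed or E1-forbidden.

forbidden

l: 0 → 0 (Δl = +0). Δl = ±1 fails.
The transition is electric-dipole forbidden.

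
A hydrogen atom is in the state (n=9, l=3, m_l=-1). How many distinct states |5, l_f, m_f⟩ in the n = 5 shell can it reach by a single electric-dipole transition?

E1 requires Δl = ±1, so l_f ∈ {2, 4}; with 0 ≤ l_f ≤ n_f−1 = 4, the allowed l_f values are {2, 4}.
For l_f = 2: m_f ∈ {m_i−1, m_i, m_i+1} ∩ [−2, 2] = {-2, -1, 0} → 3 states.
For l_f = 4: m_f ∈ {m_i−1, m_i, m_i+1} ∩ [−4, 4] = {-2, -1, 0} → 3 states.
Total: 6.

6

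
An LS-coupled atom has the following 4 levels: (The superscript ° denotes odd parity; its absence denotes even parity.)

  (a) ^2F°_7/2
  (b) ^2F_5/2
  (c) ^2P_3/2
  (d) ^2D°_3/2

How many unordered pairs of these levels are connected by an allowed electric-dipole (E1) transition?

(a)–(b): allowed.
(a)–(c): forbidden (ΔL, ΔJ).
(a)–(d): forbidden (parity, ΔJ).
(b)–(c): forbidden (parity, ΔL).
(b)–(d): allowed.
(c)–(d): allowed.
Allowed pairs: 3 of 6.

3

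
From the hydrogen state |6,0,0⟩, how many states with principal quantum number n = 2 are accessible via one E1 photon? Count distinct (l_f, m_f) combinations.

E1 requires Δl = ±1, so l_f ∈ {-1, 1}; with 0 ≤ l_f ≤ n_f−1 = 1, the allowed l_f values are {1}.
For l_f = 1: m_f ∈ {m_i−1, m_i, m_i+1} ∩ [−1, 1] = {-1, 0, 1} → 3 states.
Total: 3.

3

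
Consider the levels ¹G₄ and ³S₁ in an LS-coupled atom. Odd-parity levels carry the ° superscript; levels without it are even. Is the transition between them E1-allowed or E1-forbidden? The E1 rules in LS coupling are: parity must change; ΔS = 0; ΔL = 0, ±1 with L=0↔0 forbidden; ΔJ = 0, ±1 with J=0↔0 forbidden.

forbidden

Reading off the term symbols: S 0→1, L 4→0, J 4→1, parity even→even.
Parity must change: even → even — fails.
ΔS = 0: S: 0 → 1 — fails.
ΔL = 0, ±1 (not L=0↔0): L: 4 → 0, ΔL = -4 — fails.
ΔJ = 0, ±1 (not J=0↔0): J: 4 → 1, ΔJ = -3 — fails.
Rule(s) violated: parity, ΔS, ΔL, ΔJ.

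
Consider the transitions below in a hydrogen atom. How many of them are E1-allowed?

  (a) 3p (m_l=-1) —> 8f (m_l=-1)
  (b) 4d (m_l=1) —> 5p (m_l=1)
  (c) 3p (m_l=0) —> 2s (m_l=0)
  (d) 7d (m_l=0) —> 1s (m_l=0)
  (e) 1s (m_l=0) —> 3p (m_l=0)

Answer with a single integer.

(a) forbidden — Δl = +2 (E1 requires Δl = ±1)
(b) allowed
(c) allowed
(d) forbidden — Δl = -2 (E1 requires Δl = ±1)
(e) allowed
Total allowed: 3 of 5.

3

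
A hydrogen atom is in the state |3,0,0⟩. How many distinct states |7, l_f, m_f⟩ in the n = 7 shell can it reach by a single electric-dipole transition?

E1 requires Δl = ±1, so l_f ∈ {-1, 1}; with 0 ≤ l_f ≤ n_f−1 = 6, the allowed l_f values are {1}.
For l_f = 1: m_f ∈ {m_i−1, m_i, m_i+1} ∩ [−1, 1] = {-1, 0, 1} → 3 states.
Total: 3.

3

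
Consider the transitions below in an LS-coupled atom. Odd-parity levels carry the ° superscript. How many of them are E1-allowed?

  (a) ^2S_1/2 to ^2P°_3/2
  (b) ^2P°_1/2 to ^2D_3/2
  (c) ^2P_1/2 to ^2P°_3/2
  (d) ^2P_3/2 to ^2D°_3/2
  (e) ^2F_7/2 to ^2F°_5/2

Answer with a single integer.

(a) allowed
(b) allowed
(c) allowed
(d) allowed
(e) allowed
Total allowed: 5 of 5.

5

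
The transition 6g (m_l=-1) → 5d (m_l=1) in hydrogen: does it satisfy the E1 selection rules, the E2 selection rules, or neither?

E2

Δl = 2 − 4 = -2; l_i + l_f = 6.
Δm_l = +2.
E1 (Δl = ±1, |Δm_l| ≤ 1): not satisfied.
E2 (Δl = 0,±2, l_i+l_f ≥ 2, |Δm_l| ≤ 2): satisfied.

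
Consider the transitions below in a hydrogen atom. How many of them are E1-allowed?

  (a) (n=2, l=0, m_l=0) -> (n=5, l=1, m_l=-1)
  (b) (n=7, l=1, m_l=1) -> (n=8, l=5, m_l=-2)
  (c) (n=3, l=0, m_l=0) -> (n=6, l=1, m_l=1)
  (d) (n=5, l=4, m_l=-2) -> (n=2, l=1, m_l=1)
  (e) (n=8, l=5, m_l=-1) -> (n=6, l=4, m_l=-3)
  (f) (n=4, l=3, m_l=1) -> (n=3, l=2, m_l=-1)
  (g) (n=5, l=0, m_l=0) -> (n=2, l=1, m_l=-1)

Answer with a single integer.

(a) allowed
(b) forbidden — Δl = +4 (E1 requires Δl = ±1); Δm_l = -3 (E1 requires Δm_l = 0, ±1)
(c) allowed
(d) forbidden — Δl = -3 (E1 requires Δl = ±1); Δm_l = +3 (E1 requires Δm_l = 0, ±1)
(e) forbidden — Δm_l = -2 (E1 requires Δm_l = 0, ±1)
(f) forbidden — Δm_l = -2 (E1 requires Δm_l = 0, ±1)
(g) allowed
Total allowed: 3 of 7.

3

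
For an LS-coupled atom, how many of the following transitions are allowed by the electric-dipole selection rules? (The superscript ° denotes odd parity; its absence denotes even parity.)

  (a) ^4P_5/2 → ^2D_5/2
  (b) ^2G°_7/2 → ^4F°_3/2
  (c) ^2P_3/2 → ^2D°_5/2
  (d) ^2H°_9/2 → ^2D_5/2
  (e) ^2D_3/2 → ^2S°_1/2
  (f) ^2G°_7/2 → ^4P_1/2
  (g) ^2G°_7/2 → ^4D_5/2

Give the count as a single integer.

(a) forbidden (parity, ΔS fail)
(b) forbidden (parity, ΔS, ΔJ fail)
(c) allowed
(d) forbidden (ΔL, ΔJ fail)
(e) forbidden (ΔL fails)
(f) forbidden (ΔS, ΔL, ΔJ fail)
(g) forbidden (ΔS, ΔL fail)
Total allowed: 1 of 7.

1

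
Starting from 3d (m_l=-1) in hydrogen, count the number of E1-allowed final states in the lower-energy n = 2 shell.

E1 requires Δl = ±1, so l_f ∈ {1, 3}; with 0 ≤ l_f ≤ n_f−1 = 1, the allowed l_f values are {1}.
For l_f = 1: m_f ∈ {m_i−1, m_i, m_i+1} ∩ [−1, 1] = {-1, 0} → 2 states.
Total: 2.

2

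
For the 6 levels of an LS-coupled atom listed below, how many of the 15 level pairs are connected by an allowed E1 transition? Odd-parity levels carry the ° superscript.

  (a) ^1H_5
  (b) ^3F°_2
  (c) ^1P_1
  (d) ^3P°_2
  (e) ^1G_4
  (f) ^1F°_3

1

(a)–(b): forbidden (ΔS, ΔL, ΔJ).
(a)–(c): forbidden (parity, ΔL, ΔJ).
(a)–(d): forbidden (ΔS, ΔL, ΔJ).
(a)–(e): forbidden (parity).
(a)–(f): forbidden (ΔL, ΔJ).
(b)–(c): forbidden (ΔS, ΔL).
(b)–(d): forbidden (parity, ΔL).
(b)–(e): forbidden (ΔS, ΔJ).
(b)–(f): forbidden (parity, ΔS).
(c)–(d): forbidden (ΔS).
(c)–(e): forbidden (parity, ΔL, ΔJ).
(c)–(f): forbidden (ΔL, ΔJ).
(d)–(e): forbidden (ΔS, ΔL, ΔJ).
(d)–(f): forbidden (parity, ΔS, ΔL).
(e)–(f): allowed.
Allowed pairs: 1 of 15.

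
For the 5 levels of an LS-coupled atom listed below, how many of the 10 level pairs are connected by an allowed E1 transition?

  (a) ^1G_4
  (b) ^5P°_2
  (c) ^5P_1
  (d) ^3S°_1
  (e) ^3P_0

(a)–(b): forbidden (ΔS, ΔL, ΔJ).
(a)–(c): forbidden (parity, ΔS, ΔL, ΔJ).
(a)–(d): forbidden (ΔS, ΔL, ΔJ).
(a)–(e): forbidden (parity, ΔS, ΔL, ΔJ).
(b)–(c): allowed.
(b)–(d): forbidden (parity, ΔS).
(b)–(e): forbidden (ΔS, ΔJ).
(c)–(d): forbidden (ΔS).
(c)–(e): forbidden (parity, ΔS).
(d)–(e): allowed.
Allowed pairs: 2 of 10.

2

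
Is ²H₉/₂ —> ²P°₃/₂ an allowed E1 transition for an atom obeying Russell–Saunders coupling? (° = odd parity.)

Parity must change: even → odd — ✓.
ΔS = 0: S: 1/2 → 1/2 — ✓.
ΔL = 0, ±1 (not L=0↔0): L: 5 → 1, ΔL = -4 — ✗.
ΔJ = 0, ±1 (not J=0↔0): J: 9/2 → 3/2, ΔJ = -3 — ✗.
Rule(s) violated: ΔL, ΔJ.

forbidden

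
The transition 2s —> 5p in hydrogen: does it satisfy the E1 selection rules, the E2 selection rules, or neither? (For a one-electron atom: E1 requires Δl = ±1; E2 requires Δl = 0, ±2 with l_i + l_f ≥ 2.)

E1

Δl = 1 − 0 = +1; l_i + l_f = 1.
E1 (Δl = ±1): satisfied.
E2 (Δl = 0,±2, l_i+l_f ≥ 2): not satisfied.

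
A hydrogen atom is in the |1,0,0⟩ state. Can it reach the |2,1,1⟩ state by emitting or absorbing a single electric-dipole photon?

allowed

Δl = 1 − 0 = +1; the E1 rule Δl = ±1 is passes.
Δm_l = 1 − (0) = +1. E1 requires Δm_l = 0, ±1: passes.
All E1 selection rules are satisfied.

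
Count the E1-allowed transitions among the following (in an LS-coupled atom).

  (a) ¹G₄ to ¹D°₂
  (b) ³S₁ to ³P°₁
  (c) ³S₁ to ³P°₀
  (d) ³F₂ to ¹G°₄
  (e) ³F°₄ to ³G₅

(a) forbidden (ΔL, ΔJ fail)
(b) allowed
(c) allowed
(d) forbidden (ΔS, ΔJ fail)
(e) allowed
Total allowed: 3 of 5.

3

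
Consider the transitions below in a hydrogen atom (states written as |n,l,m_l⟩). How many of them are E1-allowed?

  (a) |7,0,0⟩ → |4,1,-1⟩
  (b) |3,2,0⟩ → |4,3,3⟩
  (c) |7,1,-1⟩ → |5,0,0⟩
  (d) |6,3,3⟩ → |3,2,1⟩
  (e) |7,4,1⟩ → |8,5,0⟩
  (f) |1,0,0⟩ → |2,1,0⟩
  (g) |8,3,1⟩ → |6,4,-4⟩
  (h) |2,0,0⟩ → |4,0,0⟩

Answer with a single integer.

(a) allowed
(b) forbidden — Δm_l = +3 (E1 requires Δm_l = 0, ±1)
(c) allowed
(d) forbidden — Δm_l = -2 (E1 requires Δm_l = 0, ±1)
(e) allowed
(f) allowed
(g) forbidden — Δm_l = -5 (E1 requires Δm_l = 0, ±1)
(h) forbidden — Δl = +0 (E1 requires Δl = ±1)
Total allowed: 4 of 8.

4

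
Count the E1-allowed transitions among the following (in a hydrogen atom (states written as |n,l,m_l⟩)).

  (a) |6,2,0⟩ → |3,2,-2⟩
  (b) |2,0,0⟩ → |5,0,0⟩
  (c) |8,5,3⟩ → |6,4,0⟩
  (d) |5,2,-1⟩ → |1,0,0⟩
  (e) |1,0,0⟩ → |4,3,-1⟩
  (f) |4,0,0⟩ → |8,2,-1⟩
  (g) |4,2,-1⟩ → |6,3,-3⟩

0

(a) forbidden — Δl = +0 (E1 requires Δl = ±1); Δm_l = -2 (E1 requires Δm_l = 0, ±1)
(b) forbidden — Δl = +0 (E1 requires Δl = ±1)
(c) forbidden — Δm_l = -3 (E1 requires Δm_l = 0, ±1)
(d) forbidden — Δl = -2 (E1 requires Δl = ±1)
(e) forbidden — Δl = +3 (E1 requires Δl = ±1)
(f) forbidden — Δl = +2 (E1 requires Δl = ±1)
(g) forbidden — Δm_l = -2 (E1 requires Δm_l = 0, ±1)
Total allowed: 0 of 7.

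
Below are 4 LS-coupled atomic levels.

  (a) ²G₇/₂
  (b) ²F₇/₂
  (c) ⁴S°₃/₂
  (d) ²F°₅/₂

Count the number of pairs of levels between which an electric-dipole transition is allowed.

2

(a)–(b): forbidden (parity).
(a)–(c): forbidden (ΔS, ΔL, ΔJ).
(a)–(d): allowed.
(b)–(c): forbidden (ΔS, ΔL, ΔJ).
(b)–(d): allowed.
(c)–(d): forbidden (parity, ΔS, ΔL).
Allowed pairs: 2 of 6.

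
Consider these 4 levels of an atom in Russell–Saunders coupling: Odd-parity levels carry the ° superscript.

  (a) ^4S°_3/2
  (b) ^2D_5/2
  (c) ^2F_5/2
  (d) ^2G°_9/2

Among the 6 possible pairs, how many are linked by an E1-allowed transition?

0

(a)–(b): forbidden (ΔS, ΔL).
(a)–(c): forbidden (ΔS, ΔL).
(a)–(d): forbidden (parity, ΔS, ΔL, ΔJ).
(b)–(c): forbidden (parity).
(b)–(d): forbidden (ΔL, ΔJ).
(c)–(d): forbidden (ΔJ).
Allowed pairs: 0 of 6.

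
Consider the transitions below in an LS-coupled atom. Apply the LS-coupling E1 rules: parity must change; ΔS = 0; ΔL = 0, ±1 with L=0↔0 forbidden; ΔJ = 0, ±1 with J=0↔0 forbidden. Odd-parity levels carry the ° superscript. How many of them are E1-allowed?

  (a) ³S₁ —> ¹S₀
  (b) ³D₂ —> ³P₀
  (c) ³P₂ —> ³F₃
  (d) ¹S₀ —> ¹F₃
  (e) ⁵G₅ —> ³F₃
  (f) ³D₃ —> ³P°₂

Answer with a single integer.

1

(a) forbidden (parity, ΔS, ΔL fail)
(b) forbidden (parity, ΔJ fail)
(c) forbidden (parity, ΔL fail)
(d) forbidden (parity, ΔL, ΔJ fail)
(e) forbidden (parity, ΔS, ΔJ fail)
(f) allowed
Total allowed: 1 of 6.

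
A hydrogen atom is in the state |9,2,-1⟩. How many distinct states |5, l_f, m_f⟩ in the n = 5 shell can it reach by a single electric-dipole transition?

5

E1 requires Δl = ±1, so l_f ∈ {1, 3}; with 0 ≤ l_f ≤ n_f−1 = 4, the allowed l_f values are {1, 3}.
For l_f = 1: m_f ∈ {m_i−1, m_i, m_i+1} ∩ [−1, 1] = {-1, 0} → 2 states.
For l_f = 3: m_f ∈ {m_i−1, m_i, m_i+1} ∩ [−3, 3] = {-2, -1, 0} → 3 states.
Total: 5.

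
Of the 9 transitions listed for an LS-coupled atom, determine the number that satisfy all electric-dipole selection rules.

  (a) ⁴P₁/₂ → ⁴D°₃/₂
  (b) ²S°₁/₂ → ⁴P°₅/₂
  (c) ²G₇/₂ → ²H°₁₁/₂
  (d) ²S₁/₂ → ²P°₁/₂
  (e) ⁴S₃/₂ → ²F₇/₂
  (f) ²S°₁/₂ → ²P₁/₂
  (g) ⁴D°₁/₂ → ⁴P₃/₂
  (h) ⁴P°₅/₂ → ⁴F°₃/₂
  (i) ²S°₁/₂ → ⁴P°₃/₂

4

(a) allowed
(b) forbidden (parity, ΔS, ΔJ fail)
(c) forbidden (ΔJ fails)
(d) allowed
(e) forbidden (parity, ΔS, ΔL, ΔJ fail)
(f) allowed
(g) allowed
(h) forbidden (parity, ΔL fail)
(i) forbidden (parity, ΔS fail)
Total allowed: 4 of 9.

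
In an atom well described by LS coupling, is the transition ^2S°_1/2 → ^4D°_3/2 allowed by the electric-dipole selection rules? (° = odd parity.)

Parity must change: odd → odd — fails.
ΔS = 0: S: 1/2 → 3/2 — fails.
ΔL = 0, ±1 (not L=0↔0): L: 0 → 2, ΔL = +2 — fails.
ΔJ = 0, ±1 (not J=0↔0): J: 1/2 → 3/2, ΔJ = +1 — passes.
Rule(s) violated: parity, ΔS, ΔL.

forbidden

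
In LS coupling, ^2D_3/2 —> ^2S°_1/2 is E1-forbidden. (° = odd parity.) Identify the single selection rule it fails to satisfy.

the ΔL = 0, ±1 rule

Initial level: S=1/2, L=2, J=3/2, parity even. Final level: S=1/2, L=0, J=1/2, parity odd.
ΔJ = 0, ±1 (not J=0↔0): J: 3/2 → 1/2, ΔJ = -1 — satisfied.
ΔL = 0, ±1 (not L=0↔0): L: 2 → 0, ΔL = -2 — violated.
Parity must change: even → odd — satisfied.
ΔS = 0: S: 1/2 → 1/2 — satisfied.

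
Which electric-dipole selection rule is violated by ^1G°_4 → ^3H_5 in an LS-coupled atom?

Reading off the term symbols: S 0→1, L 4→5, J 4→5, parity odd→even.
Parity must change: odd → even — satisfied.
ΔS = 0: S: 0 → 1 — violated.
ΔL = 0, ±1 (not L=0↔0): L: 4 → 5, ΔL = +1 — satisfied.
ΔJ = 0, ±1 (not J=0↔0): J: 4 → 5, ΔJ = +1 — satisfied.

the ΔS = 0 rule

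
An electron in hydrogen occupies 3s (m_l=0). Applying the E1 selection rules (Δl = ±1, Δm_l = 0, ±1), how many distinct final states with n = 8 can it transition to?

E1 requires Δl = ±1, so l_f ∈ {-1, 1}; with 0 ≤ l_f ≤ n_f−1 = 7, the allowed l_f values are {1}.
For l_f = 1: m_f ∈ {m_i−1, m_i, m_i+1} ∩ [−1, 1] = {-1, 0, 1} → 3 states.
Total: 3.

3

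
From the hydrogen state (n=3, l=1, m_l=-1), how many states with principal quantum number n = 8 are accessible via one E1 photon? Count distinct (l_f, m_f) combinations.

E1 requires Δl = ±1, so l_f ∈ {0, 2}; with 0 ≤ l_f ≤ n_f−1 = 7, the allowed l_f values are {0, 2}.
For l_f = 0: m_f ∈ {m_i−1, m_i, m_i+1} ∩ [−0, 0] = {0} → 1 state.
For l_f = 2: m_f ∈ {m_i−1, m_i, m_i+1} ∩ [−2, 2] = {-2, -1, 0} → 3 states.
Total: 4.

4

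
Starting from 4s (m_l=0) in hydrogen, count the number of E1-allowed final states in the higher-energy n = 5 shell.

3

E1 requires Δl = ±1, so l_f ∈ {-1, 1}; with 0 ≤ l_f ≤ n_f−1 = 4, the allowed l_f values are {1}.
For l_f = 1: m_f ∈ {m_i−1, m_i, m_i+1} ∩ [−1, 1] = {-1, 0, 1} → 3 states.
Total: 3.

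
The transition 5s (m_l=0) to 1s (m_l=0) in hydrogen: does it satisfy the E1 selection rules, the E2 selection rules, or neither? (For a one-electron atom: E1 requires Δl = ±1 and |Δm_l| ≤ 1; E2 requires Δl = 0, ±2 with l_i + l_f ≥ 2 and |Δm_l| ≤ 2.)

neither

Δl = 0 − 0 = +0; l_i + l_f = 0.
Δm_l = +0.
E1 (Δl = ±1, |Δm_l| ≤ 1): not satisfied.
E2 (Δl = 0,±2, l_i+l_f ≥ 2, |Δm_l| ≤ 2): not satisfied.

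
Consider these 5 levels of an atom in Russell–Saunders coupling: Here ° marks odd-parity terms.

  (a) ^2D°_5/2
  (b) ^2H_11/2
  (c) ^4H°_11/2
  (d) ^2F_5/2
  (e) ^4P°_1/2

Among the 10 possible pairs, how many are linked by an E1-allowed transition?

(a)–(b): forbidden (ΔL, ΔJ).
(a)–(c): forbidden (parity, ΔS, ΔL, ΔJ).
(a)–(d): allowed.
(a)–(e): forbidden (parity, ΔS, ΔJ).
(b)–(c): forbidden (ΔS).
(b)–(d): forbidden (parity, ΔL, ΔJ).
(b)–(e): forbidden (ΔS, ΔL, ΔJ).
(c)–(d): forbidden (ΔS, ΔL, ΔJ).
(c)–(e): forbidden (parity, ΔL, ΔJ).
(d)–(e): forbidden (ΔS, ΔL, ΔJ).
Allowed pairs: 1 of 10.

1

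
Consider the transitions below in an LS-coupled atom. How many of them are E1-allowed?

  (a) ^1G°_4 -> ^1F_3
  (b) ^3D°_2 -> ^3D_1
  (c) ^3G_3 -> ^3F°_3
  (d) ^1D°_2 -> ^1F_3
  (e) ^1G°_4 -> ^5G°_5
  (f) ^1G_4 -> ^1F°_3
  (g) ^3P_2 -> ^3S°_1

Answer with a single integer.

(a) allowed
(b) allowed
(c) allowed
(d) allowed
(e) forbidden (parity, ΔS fail)
(f) allowed
(g) allowed
Total allowed: 6 of 7.

6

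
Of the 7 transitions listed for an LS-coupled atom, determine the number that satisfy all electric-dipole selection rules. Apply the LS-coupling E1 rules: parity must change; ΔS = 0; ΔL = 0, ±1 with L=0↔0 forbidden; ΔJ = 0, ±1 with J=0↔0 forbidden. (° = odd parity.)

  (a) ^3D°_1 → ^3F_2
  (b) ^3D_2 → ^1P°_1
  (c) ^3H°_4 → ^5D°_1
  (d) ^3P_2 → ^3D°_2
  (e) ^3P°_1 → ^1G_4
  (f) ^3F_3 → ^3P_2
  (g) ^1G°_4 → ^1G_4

(a) allowed
(b) forbidden (ΔS fails)
(c) forbidden (parity, ΔS, ΔL, ΔJ fail)
(d) allowed
(e) forbidden (ΔS, ΔL, ΔJ fail)
(f) forbidden (parity, ΔL fail)
(g) allowed
Total allowed: 3 of 7.

3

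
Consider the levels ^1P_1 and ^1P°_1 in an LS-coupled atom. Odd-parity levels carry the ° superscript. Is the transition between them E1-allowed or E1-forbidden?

Reading off the term symbols: S 0→0, L 1→1, J 1→1, parity even→odd.
ΔS = 0: S: 0 → 0 — ok.
ΔL = 0, ±1 (not L=0↔0): L: 1 → 1, ΔL = +0 — ok.
ΔJ = 0, ±1 (not J=0↔0): J: 1 → 1, ΔJ = +0 — ok.
Parity must change: even → odd — ok.
All four E1 rules are satisfied.

allowed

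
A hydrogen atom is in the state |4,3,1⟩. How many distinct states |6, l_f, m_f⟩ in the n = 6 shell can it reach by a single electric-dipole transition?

E1 requires Δl = ±1, so l_f ∈ {2, 4}; with 0 ≤ l_f ≤ n_f−1 = 5, the allowed l_f values are {2, 4}.
For l_f = 2: m_f ∈ {m_i−1, m_i, m_i+1} ∩ [−2, 2] = {0, 1, 2} → 3 states.
For l_f = 4: m_f ∈ {m_i−1, m_i, m_i+1} ∩ [−4, 4] = {0, 1, 2} → 3 states.
Total: 6.

6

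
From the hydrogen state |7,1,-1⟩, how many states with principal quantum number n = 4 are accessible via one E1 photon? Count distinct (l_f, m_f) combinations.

E1 requires Δl = ±1, so l_f ∈ {0, 2}; with 0 ≤ l_f ≤ n_f−1 = 3, the allowed l_f values are {0, 2}.
For l_f = 0: m_f ∈ {m_i−1, m_i, m_i+1} ∩ [−0, 0] = {0} → 1 state.
For l_f = 2: m_f ∈ {m_i−1, m_i, m_i+1} ∩ [−2, 2] = {-2, -1, 0} → 3 states.
Total: 4.

4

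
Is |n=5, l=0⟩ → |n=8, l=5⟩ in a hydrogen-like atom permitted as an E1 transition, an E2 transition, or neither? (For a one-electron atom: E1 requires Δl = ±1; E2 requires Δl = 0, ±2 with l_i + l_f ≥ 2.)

Δl = 5 − 0 = +5; l_i + l_f = 5.
E1 (Δl = ±1): not satisfied.
E2 (Δl = 0,±2, l_i+l_f ≥ 2): not satisfied.

neither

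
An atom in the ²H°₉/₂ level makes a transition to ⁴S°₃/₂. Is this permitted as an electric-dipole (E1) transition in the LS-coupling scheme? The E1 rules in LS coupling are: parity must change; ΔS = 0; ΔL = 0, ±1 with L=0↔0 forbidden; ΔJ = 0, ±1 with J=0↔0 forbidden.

Initial level: S=1/2, L=5, J=9/2, parity odd. Final level: S=3/2, L=0, J=3/2, parity odd.
Parity must change: odd → odd — ✗.
ΔS = 0: S: 1/2 → 3/2 — ✗.
ΔL = 0, ±1 (not L=0↔0): L: 5 → 0, ΔL = -5 — ✗.
ΔJ = 0, ±1 (not J=0↔0): J: 9/2 → 3/2, ΔJ = -3 — ✗.
Rule(s) violated: parity, ΔS, ΔL, ΔJ.

forbidden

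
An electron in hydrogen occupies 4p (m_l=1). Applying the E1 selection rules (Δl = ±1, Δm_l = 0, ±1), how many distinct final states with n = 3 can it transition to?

4

E1 requires Δl = ±1, so l_f ∈ {0, 2}; with 0 ≤ l_f ≤ n_f−1 = 2, the allowed l_f values are {0, 2}.
For l_f = 0: m_f ∈ {m_i−1, m_i, m_i+1} ∩ [−0, 0] = {0} → 1 state.
For l_f = 2: m_f ∈ {m_i−1, m_i, m_i+1} ∩ [−2, 2] = {0, 1, 2} → 3 states.
Total: 4.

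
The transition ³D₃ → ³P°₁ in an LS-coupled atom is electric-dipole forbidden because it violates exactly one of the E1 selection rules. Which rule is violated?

the ΔJ = 0, ±1 rule

ΔS = 0: S: 1 → 1 — passes.
ΔJ = 0, ±1 (not J=0↔0): J: 3 → 1, ΔJ = -2 — fails.
Parity must change: even → odd — passes.
ΔL = 0, ±1 (not L=0↔0): L: 2 → 1, ΔL = -1 — passes.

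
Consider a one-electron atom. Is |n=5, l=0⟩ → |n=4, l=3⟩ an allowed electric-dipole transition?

l: 0 → 3 (Δl = +3). Δl = ±1 fails.
The transition is electric-dipole forbidden.

forbidden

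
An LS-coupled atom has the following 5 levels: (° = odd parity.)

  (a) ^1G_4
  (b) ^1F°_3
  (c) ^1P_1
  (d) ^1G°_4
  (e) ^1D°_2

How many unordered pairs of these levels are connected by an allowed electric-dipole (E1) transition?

3

(a)–(b): allowed.
(a)–(c): forbidden (parity, ΔL, ΔJ).
(a)–(d): allowed.
(a)–(e): forbidden (ΔL, ΔJ).
(b)–(c): forbidden (ΔL, ΔJ).
(b)–(d): forbidden (parity).
(b)–(e): forbidden (parity).
(c)–(d): forbidden (ΔL, ΔJ).
(c)–(e): allowed.
(d)–(e): forbidden (parity, ΔL, ΔJ).
Allowed pairs: 3 of 10.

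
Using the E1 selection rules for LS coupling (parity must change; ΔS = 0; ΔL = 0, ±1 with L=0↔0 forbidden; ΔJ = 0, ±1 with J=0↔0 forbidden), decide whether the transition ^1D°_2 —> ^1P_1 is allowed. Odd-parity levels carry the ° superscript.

Reading off the term symbols: S 0→0, L 2→1, J 2→1, parity odd→even.
Parity must change: odd → even — passes.
ΔS = 0: S: 0 → 0 — passes.
ΔL = 0, ±1 (not L=0↔0): L: 2 → 1, ΔL = -1 — passes.
ΔJ = 0, ±1 (not J=0↔0): J: 2 → 1, ΔJ = -1 — passes.
All four E1 rules are satisfied.

allowed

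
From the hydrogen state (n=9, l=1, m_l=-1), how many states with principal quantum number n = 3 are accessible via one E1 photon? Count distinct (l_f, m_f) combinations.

4

E1 requires Δl = ±1, so l_f ∈ {0, 2}; with 0 ≤ l_f ≤ n_f−1 = 2, the allowed l_f values are {0, 2}.
For l_f = 0: m_f ∈ {m_i−1, m_i, m_i+1} ∩ [−0, 0] = {0} → 1 state.
For l_f = 2: m_f ∈ {m_i−1, m_i, m_i+1} ∩ [−2, 2] = {-2, -1, 0} → 3 states.
Total: 4.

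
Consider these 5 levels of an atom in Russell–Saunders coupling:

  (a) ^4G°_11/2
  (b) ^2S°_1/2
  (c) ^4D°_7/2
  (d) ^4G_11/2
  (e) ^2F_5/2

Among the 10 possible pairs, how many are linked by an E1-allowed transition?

(a)–(b): forbidden (parity, ΔS, ΔL, ΔJ).
(a)–(c): forbidden (parity, ΔL, ΔJ).
(a)–(d): allowed.
(a)–(e): forbidden (ΔS, ΔJ).
(b)–(c): forbidden (parity, ΔS, ΔL, ΔJ).
(b)–(d): forbidden (ΔS, ΔL, ΔJ).
(b)–(e): forbidden (ΔL, ΔJ).
(c)–(d): forbidden (ΔL, ΔJ).
(c)–(e): forbidden (ΔS).
(d)–(e): forbidden (parity, ΔS, ΔJ).
Allowed pairs: 1 of 10.

1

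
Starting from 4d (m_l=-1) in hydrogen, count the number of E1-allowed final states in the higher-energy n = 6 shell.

E1 requires Δl = ±1, so l_f ∈ {1, 3}; with 0 ≤ l_f ≤ n_f−1 = 5, the allowed l_f values are {1, 3}.
For l_f = 1: m_f ∈ {m_i−1, m_i, m_i+1} ∩ [−1, 1] = {-1, 0} → 2 states.
For l_f = 3: m_f ∈ {m_i−1, m_i, m_i+1} ∩ [−3, 3] = {-2, -1, 0} → 3 states.
Total: 5.

5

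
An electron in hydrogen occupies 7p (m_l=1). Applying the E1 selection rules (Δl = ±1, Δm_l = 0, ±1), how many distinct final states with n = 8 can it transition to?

4

E1 requires Δl = ±1, so l_f ∈ {0, 2}; with 0 ≤ l_f ≤ n_f−1 = 7, the allowed l_f values are {0, 2}.
For l_f = 0: m_f ∈ {m_i−1, m_i, m_i+1} ∩ [−0, 0] = {0} → 1 state.
For l_f = 2: m_f ∈ {m_i−1, m_i, m_i+1} ∩ [−2, 2] = {0, 1, 2} → 3 states.
Total: 4.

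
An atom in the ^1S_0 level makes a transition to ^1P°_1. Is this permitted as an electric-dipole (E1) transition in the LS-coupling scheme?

Initial level: S=0, L=0, J=0, parity even. Final level: S=0, L=1, J=1, parity odd.
Parity must change: even → odd — passes.
ΔS = 0: S: 0 → 0 — passes.
ΔL = 0, ±1 (not L=0↔0): L: 0 → 1, ΔL = +1 — passes.
ΔJ = 0, ±1 (not J=0↔0): J: 0 → 1, ΔJ = +1 — passes.
All four E1 rules are satisfied.

allowed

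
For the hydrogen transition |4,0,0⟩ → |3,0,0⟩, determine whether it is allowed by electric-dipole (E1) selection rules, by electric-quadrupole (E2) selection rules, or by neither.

Δl = 0 − 0 = +0; l_i + l_f = 0.
Δm_l = +0.
E1 (Δl = ±1, |Δm_l| ≤ 1): not satisfied.
E2 (Δl = 0,±2, l_i+l_f ≥ 2, |Δm_l| ≤ 2): not satisfied.

neither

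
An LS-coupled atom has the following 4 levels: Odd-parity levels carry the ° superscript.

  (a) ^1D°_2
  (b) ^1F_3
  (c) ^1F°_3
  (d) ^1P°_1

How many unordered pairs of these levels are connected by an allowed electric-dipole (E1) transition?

(a)–(b): allowed.
(a)–(c): forbidden (parity).
(a)–(d): forbidden (parity).
(b)–(c): allowed.
(b)–(d): forbidden (ΔL, ΔJ).
(c)–(d): forbidden (parity, ΔL, ΔJ).
Allowed pairs: 2 of 6.

2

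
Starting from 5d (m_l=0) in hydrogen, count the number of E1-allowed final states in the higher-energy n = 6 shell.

E1 requires Δl = ±1, so l_f ∈ {1, 3}; with 0 ≤ l_f ≤ n_f−1 = 5, the allowed l_f values are {1, 3}.
For l_f = 1: m_f ∈ {m_i−1, m_i, m_i+1} ∩ [−1, 1] = {-1, 0, 1} → 3 states.
For l_f = 3: m_f ∈ {m_i−1, m_i, m_i+1} ∩ [−3, 3] = {-1, 0, 1} → 3 states.
Total: 6.

6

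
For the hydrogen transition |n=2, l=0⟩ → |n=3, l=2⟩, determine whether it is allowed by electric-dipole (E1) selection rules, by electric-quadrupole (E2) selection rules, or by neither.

E2

Δl = 2 − 0 = +2; l_i + l_f = 2.
E1 (Δl = ±1): not satisfied.
E2 (Δl = 0,±2, l_i+l_f ≥ 2): satisfied.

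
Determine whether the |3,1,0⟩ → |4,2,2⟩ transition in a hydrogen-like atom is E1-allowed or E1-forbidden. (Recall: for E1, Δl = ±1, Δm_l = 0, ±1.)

forbidden

Initial l = 1, final l = 2, so Δl = +1. E1 requires Δl = ±1: satisfied.
m_l: 0 → 2 (Δm_l = +2). |Δm_l| ≤ 1 violated.
The transition is electric-dipole forbidden.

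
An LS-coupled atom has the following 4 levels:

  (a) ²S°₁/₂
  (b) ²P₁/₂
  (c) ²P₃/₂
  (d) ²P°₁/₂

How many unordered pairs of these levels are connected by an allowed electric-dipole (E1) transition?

4

(a)–(b): allowed.
(a)–(c): allowed.
(a)–(d): forbidden (parity).
(b)–(c): forbidden (parity).
(b)–(d): allowed.
(c)–(d): allowed.
Allowed pairs: 4 of 6.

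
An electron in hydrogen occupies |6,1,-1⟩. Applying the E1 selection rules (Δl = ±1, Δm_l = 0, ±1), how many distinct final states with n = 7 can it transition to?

4

E1 requires Δl = ±1, so l_f ∈ {0, 2}; with 0 ≤ l_f ≤ n_f−1 = 6, the allowed l_f values are {0, 2}.
For l_f = 0: m_f ∈ {m_i−1, m_i, m_i+1} ∩ [−0, 0] = {0} → 1 state.
For l_f = 2: m_f ∈ {m_i−1, m_i, m_i+1} ∩ [−2, 2] = {-2, -1, 0} → 3 states.
Total: 4.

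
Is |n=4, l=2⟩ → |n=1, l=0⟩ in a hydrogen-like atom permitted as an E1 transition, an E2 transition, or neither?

E2

Δl = 0 − 2 = -2; l_i + l_f = 2.
E1 (Δl = ±1): not satisfied.
E2 (Δl = 0,±2, l_i+l_f ≥ 2): satisfied.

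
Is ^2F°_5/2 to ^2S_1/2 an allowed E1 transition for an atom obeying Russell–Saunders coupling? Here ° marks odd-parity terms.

forbidden

Reading off the term symbols: S 1/2→1/2, L 3→0, J 5/2→1/2, parity odd→even.
Parity must change: odd → even — passes.
ΔS = 0: S: 1/2 → 1/2 — passes.
ΔL = 0, ±1 (not L=0↔0): L: 3 → 0, ΔL = -3 — fails.
ΔJ = 0, ±1 (not J=0↔0): J: 5/2 → 1/2, ΔJ = -2 — fails.
Rule(s) violated: ΔL, ΔJ.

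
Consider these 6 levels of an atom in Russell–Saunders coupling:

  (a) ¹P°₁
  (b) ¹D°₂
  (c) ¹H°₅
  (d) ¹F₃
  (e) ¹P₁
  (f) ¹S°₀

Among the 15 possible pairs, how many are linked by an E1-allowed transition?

(a)–(b): forbidden (parity).
(a)–(c): forbidden (parity, ΔL, ΔJ).
(a)–(d): forbidden (ΔL, ΔJ).
(a)–(e): allowed.
(a)–(f): forbidden (parity).
(b)–(c): forbidden (parity, ΔL, ΔJ).
(b)–(d): allowed.
(b)–(e): allowed.
(b)–(f): forbidden (parity, ΔL, ΔJ).
(c)–(d): forbidden (ΔL, ΔJ).
(c)–(e): forbidden (ΔL, ΔJ).
(c)–(f): forbidden (parity, ΔL, ΔJ).
(d)–(e): forbidden (parity, ΔL, ΔJ).
(d)–(f): forbidden (ΔL, ΔJ).
(e)–(f): allowed.
Allowed pairs: 4 of 15.

4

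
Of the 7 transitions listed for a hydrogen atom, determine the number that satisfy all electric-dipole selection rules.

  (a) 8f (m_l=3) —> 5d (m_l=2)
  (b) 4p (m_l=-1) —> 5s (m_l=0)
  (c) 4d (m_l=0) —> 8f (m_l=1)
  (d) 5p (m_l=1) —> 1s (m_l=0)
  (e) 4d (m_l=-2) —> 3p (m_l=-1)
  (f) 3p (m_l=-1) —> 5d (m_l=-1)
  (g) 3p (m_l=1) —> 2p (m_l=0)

6

(a) allowed
(b) allowed
(c) allowed
(d) allowed
(e) allowed
(f) allowed
(g) forbidden — Δl = +0 (E1 requires Δl = ±1)
Total allowed: 6 of 7.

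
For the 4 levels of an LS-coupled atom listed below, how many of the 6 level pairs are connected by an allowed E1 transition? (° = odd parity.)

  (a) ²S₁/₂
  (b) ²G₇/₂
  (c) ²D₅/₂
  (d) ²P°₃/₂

2

(a)–(b): forbidden (parity, ΔL, ΔJ).
(a)–(c): forbidden (parity, ΔL, ΔJ).
(a)–(d): allowed.
(b)–(c): forbidden (parity, ΔL).
(b)–(d): forbidden (ΔL, ΔJ).
(c)–(d): allowed.
Allowed pairs: 2 of 6.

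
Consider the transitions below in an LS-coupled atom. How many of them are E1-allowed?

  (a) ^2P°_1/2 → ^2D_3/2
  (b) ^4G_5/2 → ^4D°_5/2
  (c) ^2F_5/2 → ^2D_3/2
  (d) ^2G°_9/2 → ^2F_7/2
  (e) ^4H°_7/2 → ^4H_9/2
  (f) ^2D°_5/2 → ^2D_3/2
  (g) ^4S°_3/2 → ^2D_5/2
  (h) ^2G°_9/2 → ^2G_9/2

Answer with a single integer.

(a) allowed
(b) forbidden (ΔL fails)
(c) forbidden (parity fails)
(d) allowed
(e) allowed
(f) allowed
(g) forbidden (ΔS, ΔL fail)
(h) allowed
Total allowed: 5 of 8.

5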